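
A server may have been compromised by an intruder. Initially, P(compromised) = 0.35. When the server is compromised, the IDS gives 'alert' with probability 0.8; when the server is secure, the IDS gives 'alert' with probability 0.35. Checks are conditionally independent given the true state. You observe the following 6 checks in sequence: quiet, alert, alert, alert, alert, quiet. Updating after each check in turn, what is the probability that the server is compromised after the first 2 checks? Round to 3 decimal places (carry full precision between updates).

After 'quiet': P(compromised) = 0.2·0.3500 / (0.2·0.3500 + 0.65·0.6500) ≈ 0.1421
After 'alert': P(compromised) = 0.8·0.1421 / (0.8·0.1421 + 0.35·0.8579) ≈ 0.2747

0.275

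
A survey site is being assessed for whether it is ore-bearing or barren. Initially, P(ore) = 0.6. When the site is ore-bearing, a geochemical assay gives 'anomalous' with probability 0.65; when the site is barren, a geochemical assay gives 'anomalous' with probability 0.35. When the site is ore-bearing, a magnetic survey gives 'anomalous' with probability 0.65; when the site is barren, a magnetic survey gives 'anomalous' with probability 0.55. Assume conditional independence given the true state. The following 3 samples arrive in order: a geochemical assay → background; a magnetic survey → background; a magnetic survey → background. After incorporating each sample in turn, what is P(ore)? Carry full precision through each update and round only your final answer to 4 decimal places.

0.3282

After a geochemical assay='background': P(ore) = 0.35·0.6000 / (0.35·0.6000 + 0.65·0.4000) ≈ 0.4468
After a magnetic survey='background': P(ore) = 0.35·0.4468 / (0.35·0.4468 + 0.45·0.5532) ≈ 0.3858
After a magnetic survey='background': P(ore) = 0.35·0.3858 / (0.35·0.3858 + 0.45·0.6142) ≈ 0.3282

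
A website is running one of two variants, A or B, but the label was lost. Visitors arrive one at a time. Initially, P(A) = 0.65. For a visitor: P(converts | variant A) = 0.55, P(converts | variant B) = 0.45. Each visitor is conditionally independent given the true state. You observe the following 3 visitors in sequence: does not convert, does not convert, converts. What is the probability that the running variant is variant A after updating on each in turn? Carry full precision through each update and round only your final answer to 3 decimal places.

0.603

After 'does not convert': P(A) = 0.45·0.6500 / (0.45·0.6500 + 0.55·0.3500) ≈ 0.6031
After 'does not convert': P(A) = 0.45·0.6031 / (0.45·0.6031 + 0.55·0.3969) ≈ 0.5542
After 'converts': P(A) = 0.55·0.5542 / (0.55·0.5542 + 0.45·0.4458) ≈ 0.6031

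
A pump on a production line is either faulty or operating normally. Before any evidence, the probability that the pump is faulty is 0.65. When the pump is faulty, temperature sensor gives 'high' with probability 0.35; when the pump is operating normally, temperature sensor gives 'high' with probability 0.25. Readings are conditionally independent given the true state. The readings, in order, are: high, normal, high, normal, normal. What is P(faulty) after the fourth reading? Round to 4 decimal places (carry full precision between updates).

After 'high': P(faulty) = 0.35·0.6500 / (0.35·0.6500 + 0.25·0.3500) ≈ 0.7222
After 'normal': P(faulty) = 0.65·0.7222 / (0.65·0.7222 + 0.75·0.2778) ≈ 0.6926
After 'high': P(faulty) = 0.35·0.6926 / (0.35·0.6926 + 0.25·0.3074) ≈ 0.7593
After 'normal': P(faulty) = 0.65·0.7593 / (0.65·0.7593 + 0.75·0.2407) ≈ 0.7322

0.7322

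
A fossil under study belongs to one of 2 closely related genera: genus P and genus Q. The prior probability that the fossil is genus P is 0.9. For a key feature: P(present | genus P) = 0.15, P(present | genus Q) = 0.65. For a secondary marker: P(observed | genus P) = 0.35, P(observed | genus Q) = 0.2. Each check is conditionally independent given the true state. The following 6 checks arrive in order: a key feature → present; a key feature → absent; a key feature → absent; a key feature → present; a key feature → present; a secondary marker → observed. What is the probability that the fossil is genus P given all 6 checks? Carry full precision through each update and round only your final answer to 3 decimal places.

Apply Bayes' rule sequentially, carrying P(genus P) forward.
After a key feature='present': P(genus P) = 0.15·0.9000 / (0.15·0.9000 + 0.65·0.1000) ≈ 0.6750
After a key feature='absent': P(genus P) = 0.85·0.6750 / (0.85·0.6750 + 0.35·0.3250) ≈ 0.8345
After a key feature='absent': P(genus P) = 0.85·0.8345 / (0.85·0.8345 + 0.35·0.1655) ≈ 0.9245
After a key feature='present': P(genus P) = 0.15·0.9245 / (0.15·0.9245 + 0.65·0.0755) ≈ 0.7387
After a key feature='present': P(genus P) = 0.15·0.7387 / (0.15·0.7387 + 0.65·0.2613) ≈ 0.3948
After a secondary marker='observed': P(genus P) = 0.35·0.3948 / (0.35·0.3948 + 0.2·0.6052) ≈ 0.5331

0.533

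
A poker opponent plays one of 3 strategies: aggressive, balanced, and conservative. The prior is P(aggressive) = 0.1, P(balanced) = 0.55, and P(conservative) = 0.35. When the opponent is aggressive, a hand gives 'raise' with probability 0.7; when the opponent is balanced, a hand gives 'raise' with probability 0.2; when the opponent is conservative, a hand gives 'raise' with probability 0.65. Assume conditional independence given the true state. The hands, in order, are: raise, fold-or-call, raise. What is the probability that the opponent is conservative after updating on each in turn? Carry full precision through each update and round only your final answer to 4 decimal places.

After 'raise': normaliser = 0.7·0.1000 + 0.2·0.5500 + 0.65·0.3500; P(aggressive) ≈ 0.1718, P(balanced) ≈ 0.2699, P(conservative) ≈ 0.5583
After 'fold-or-call': normaliser = 0.3·0.1718 + 0.8·0.2699 + 0.35·0.5583; P(aggressive) ≈ 0.1113, P(balanced) ≈ 0.4665, P(conservative) ≈ 0.4221
After 'raise': normaliser = 0.7·0.1113 + 0.2·0.4665 + 0.65·0.4221; P(aggressive) ≈ 0.1749, P(balanced) ≈ 0.2094, P(conservative) ≈ 0.6157

0.6157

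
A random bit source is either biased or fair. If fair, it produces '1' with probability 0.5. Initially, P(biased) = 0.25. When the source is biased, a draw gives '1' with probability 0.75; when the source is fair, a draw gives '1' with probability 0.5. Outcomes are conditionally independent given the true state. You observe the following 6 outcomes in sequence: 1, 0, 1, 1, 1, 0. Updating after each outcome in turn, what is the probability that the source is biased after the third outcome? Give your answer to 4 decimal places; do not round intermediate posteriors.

0.2727

After '1': P(biased) = 0.75·0.2500 / (0.75·0.2500 + 0.5·0.7500) ≈ 0.3333
After '0': P(biased) = 0.25·0.3333 / (0.25·0.3333 + 0.5·0.6667) ≈ 0.2000
After '1': P(biased) = 0.75·0.2000 / (0.75·0.2000 + 0.5·0.8000) ≈ 0.2727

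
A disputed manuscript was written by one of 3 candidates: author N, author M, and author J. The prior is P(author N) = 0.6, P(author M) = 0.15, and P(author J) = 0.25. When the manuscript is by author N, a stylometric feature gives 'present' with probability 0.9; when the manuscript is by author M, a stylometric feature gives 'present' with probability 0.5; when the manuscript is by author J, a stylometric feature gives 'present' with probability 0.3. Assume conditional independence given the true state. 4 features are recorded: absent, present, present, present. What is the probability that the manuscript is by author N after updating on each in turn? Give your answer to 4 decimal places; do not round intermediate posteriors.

After 'absent': normaliser = 0.1·0.6000 + 0.5·0.1500 + 0.7·0.2500; P(author N) ≈ 0.1935, P(author M) ≈ 0.2419, P(author J) ≈ 0.5645
After 'present': normaliser = 0.9·0.1935 + 0.5·0.2419 + 0.3·0.5645; P(author N) ≈ 0.3750, P(author M) ≈ 0.2604, P(author J) ≈ 0.3646
After 'present': normaliser = 0.9·0.3750 + 0.5·0.2604 + 0.3·0.3646; P(author N) ≈ 0.5848, P(author M) ≈ 0.2256, P(author J) ≈ 0.1895
After 'present': normaliser = 0.9·0.5848 + 0.5·0.2256 + 0.3·0.1895; P(author N) ≈ 0.7562, P(author M) ≈ 0.1621, P(author J) ≈ 0.0817

0.7562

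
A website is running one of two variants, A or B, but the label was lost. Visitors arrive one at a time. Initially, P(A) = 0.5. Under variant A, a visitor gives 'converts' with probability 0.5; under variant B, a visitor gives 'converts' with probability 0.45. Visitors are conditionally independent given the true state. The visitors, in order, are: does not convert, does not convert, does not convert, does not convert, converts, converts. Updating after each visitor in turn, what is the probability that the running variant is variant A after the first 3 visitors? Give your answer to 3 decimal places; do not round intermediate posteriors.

Apply Bayes' rule sequentially, carrying P(A) forward.
After 'does not convert': P(A) = 0.5·0.5000 / (0.5·0.5000 + 0.55·0.5000) ≈ 0.4762
After 'does not convert': P(A) = 0.5·0.4762 / (0.5·0.4762 + 0.55·0.5238) ≈ 0.4525
After 'does not convert': P(A) = 0.5·0.4525 / (0.5·0.4525 + 0.55·0.5475) ≈ 0.4290

0.429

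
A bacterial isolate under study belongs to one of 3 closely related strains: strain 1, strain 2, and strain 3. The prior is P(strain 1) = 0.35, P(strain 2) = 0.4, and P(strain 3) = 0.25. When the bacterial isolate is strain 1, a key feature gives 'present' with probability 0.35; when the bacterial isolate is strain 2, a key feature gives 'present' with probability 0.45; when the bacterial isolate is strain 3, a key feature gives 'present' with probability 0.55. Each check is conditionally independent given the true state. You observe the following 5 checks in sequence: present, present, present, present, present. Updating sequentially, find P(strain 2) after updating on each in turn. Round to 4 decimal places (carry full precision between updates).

After 'present': normaliser = 0.35·0.3500 + 0.45·0.4000 + 0.55·0.2500; P(strain 1) ≈ 0.2784, P(strain 2) ≈ 0.4091, P(strain 3) ≈ 0.3125
After 'present': normaliser = 0.35·0.2784 + 0.45·0.4091 + 0.55·0.3125; P(strain 1) ≈ 0.2149, P(strain 2) ≈ 0.4060, P(strain 3) ≈ 0.3791
After 'present': normaliser = 0.35·0.2149 + 0.45·0.4060 + 0.55·0.3791; P(strain 1) ≈ 0.1613, P(strain 2) ≈ 0.3917, P(strain 3) ≈ 0.4470
After 'present': normaliser = 0.35·0.1613 + 0.45·0.3917 + 0.55·0.4470; P(strain 1) ≈ 0.1179, P(strain 2) ≈ 0.3683, P(strain 3) ≈ 0.5137
After 'present': normaliser = 0.35·0.1179 + 0.45·0.3683 + 0.55·0.5137; P(strain 1) ≈ 0.0843, P(strain 2) ≈ 0.3386, P(strain 3) ≈ 0.5771

0.3386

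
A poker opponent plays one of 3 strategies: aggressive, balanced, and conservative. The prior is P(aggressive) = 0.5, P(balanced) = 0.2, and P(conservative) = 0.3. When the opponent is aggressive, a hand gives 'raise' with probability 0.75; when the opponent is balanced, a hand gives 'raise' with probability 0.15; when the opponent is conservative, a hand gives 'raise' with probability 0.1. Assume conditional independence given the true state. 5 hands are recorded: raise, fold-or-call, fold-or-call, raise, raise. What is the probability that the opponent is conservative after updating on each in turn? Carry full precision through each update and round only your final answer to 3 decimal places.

After 'raise': normaliser = 0.75·0.5000 + 0.15·0.2000 + 0.1·0.3000; P(aggressive) ≈ 0.8621, P(balanced) ≈ 0.0690, P(conservative) ≈ 0.0690
After 'fold-or-call': normaliser = 0.25·0.8621 + 0.85·0.0690 + 0.9·0.0690; P(aggressive) ≈ 0.6410, P(balanced) ≈ 0.1744, P(conservative) ≈ 0.1846
After 'fold-or-call': normaliser = 0.25·0.6410 + 0.85·0.1744 + 0.9·0.1846; P(aggressive) ≈ 0.3377, P(balanced) ≈ 0.3123, P(conservative) ≈ 0.3501
After 'raise': normaliser = 0.75·0.3377 + 0.15·0.3123 + 0.1·0.3501; P(aggressive) ≈ 0.7557, P(balanced) ≈ 0.1398, P(conservative) ≈ 0.1045
After 'raise': normaliser = 0.75·0.7557 + 0.15·0.1398 + 0.1·0.1045; P(aggressive) ≈ 0.9475, P(balanced) ≈ 0.0350, P(conservative) ≈ 0.0175

0.017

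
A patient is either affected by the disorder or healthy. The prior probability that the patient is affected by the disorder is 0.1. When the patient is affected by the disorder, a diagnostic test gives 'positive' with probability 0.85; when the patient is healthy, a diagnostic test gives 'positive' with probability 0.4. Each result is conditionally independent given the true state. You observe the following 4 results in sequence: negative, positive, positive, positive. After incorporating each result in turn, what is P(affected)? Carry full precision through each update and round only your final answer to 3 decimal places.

After 'negative': P(affected) = 0.15·0.1000 / (0.15·0.1000 + 0.6·0.9000) ≈ 0.0270
After 'positive': P(affected) = 0.85·0.0270 / (0.85·0.0270 + 0.4·0.9730) ≈ 0.0557
After 'positive': P(affected) = 0.85·0.0557 / (0.85·0.0557 + 0.4·0.9443) ≈ 0.1115
After 'positive': P(affected) = 0.85·0.1115 / (0.85·0.1115 + 0.4·0.8885) ≈ 0.2105

0.210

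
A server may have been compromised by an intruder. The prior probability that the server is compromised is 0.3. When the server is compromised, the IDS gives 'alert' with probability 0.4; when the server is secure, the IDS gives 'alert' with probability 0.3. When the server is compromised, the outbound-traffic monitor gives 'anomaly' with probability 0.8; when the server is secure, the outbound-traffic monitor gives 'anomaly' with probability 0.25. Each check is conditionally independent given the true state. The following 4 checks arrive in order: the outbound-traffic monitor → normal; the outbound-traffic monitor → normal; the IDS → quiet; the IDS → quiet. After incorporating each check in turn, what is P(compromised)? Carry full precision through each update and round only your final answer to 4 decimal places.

Each posterior becomes the prior for the next update.
After the outbound-traffic monitor='normal': P(compromised) = 0.2·0.3000 / (0.2·0.3000 + 0.75·0.7000) ≈ 0.1026
After the outbound-traffic monitor='normal': P(compromised) = 0.2·0.1026 / (0.2·0.1026 + 0.75·0.8974) ≈ 0.0296
After the IDS='quiet': P(compromised) = 0.6·0.0296 / (0.6·0.0296 + 0.7·0.9704) ≈ 0.0255
After the IDS='quiet': P(compromised) = 0.6·0.0255 / (0.6·0.0255 + 0.7·0.9745) ≈ 0.0219

0.0219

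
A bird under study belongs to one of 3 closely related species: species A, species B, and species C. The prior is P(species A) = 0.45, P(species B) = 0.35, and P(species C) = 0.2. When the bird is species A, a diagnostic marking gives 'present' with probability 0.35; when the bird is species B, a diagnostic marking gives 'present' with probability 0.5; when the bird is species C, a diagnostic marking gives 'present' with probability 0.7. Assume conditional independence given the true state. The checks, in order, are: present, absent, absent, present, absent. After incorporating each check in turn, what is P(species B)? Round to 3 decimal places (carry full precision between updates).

After 'present': normaliser = 0.35·0.4500 + 0.5·0.3500 + 0.7·0.2000; P(species A) ≈ 0.3333, P(species B) ≈ 0.3704, P(species C) ≈ 0.2963
After 'absent': normaliser = 0.65·0.3333 + 0.5·0.3704 + 0.3·0.2963; P(species A) ≈ 0.4415, P(species B) ≈ 0.3774, P(species C) ≈ 0.1811
After 'absent': normaliser = 0.65·0.4415 + 0.5·0.3774 + 0.3·0.1811; P(species A) ≈ 0.5415, P(species B) ≈ 0.3560, P(species C) ≈ 0.1025
After 'present': normaliser = 0.35·0.5415 + 0.5·0.3560 + 0.7·0.1025; P(species A) ≈ 0.4314, P(species B) ≈ 0.4052, P(species C) ≈ 0.1634
After 'absent': normaliser = 0.65·0.4314 + 0.5·0.4052 + 0.3·0.1634; P(species A) ≈ 0.5271, P(species B) ≈ 0.3808, P(species C) ≈ 0.0921

0.381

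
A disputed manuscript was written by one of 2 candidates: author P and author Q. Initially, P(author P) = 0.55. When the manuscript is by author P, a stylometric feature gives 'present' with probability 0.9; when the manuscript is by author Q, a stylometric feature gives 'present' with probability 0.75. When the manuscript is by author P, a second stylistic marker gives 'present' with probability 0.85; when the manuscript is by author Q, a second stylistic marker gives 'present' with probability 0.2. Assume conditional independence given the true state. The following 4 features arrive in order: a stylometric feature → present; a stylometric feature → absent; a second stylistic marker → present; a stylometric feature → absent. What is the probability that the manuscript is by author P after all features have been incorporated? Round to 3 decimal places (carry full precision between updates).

After a stylometric feature='present': P(author P) = 0.9·0.5500 / (0.9·0.5500 + 0.75·0.4500) ≈ 0.5946
After a stylometric feature='absent': P(author P) = 0.1·0.5946 / (0.1·0.5946 + 0.25·0.4054) ≈ 0.3697
After a second stylistic marker='present': P(author P) = 0.85·0.3697 / (0.85·0.3697 + 0.2·0.6303) ≈ 0.7137
After a stylometric feature='absent': P(author P) = 0.1·0.7137 / (0.1·0.7137 + 0.25·0.2863) ≈ 0.4993

0.499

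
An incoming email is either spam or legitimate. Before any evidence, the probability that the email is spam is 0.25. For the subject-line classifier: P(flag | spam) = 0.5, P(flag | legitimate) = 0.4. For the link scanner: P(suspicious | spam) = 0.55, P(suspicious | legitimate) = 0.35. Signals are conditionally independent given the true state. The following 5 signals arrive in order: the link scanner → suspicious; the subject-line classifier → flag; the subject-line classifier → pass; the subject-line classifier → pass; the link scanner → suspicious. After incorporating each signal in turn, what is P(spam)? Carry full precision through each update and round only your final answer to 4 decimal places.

0.4167

Apply Bayes' rule sequentially, carrying P(spam) forward.
After the link scanner='suspicious': P(spam) = 0.55·0.2500 / (0.55·0.2500 + 0.35·0.7500) ≈ 0.3438
After the subject-line classifier='flag': P(spam) = 0.5·0.3438 / (0.5·0.3438 + 0.4·0.6562) ≈ 0.3957
After the subject-line classifier='pass': P(spam) = 0.5·0.3957 / (0.5·0.3957 + 0.6·0.6043) ≈ 0.3530
After the subject-line classifier='pass': P(spam) = 0.5·0.3530 / (0.5·0.3530 + 0.6·0.6470) ≈ 0.3126
After the link scanner='suspicious': P(spam) = 0.55·0.3126 / (0.55·0.3126 + 0.35·0.6874) ≈ 0.4167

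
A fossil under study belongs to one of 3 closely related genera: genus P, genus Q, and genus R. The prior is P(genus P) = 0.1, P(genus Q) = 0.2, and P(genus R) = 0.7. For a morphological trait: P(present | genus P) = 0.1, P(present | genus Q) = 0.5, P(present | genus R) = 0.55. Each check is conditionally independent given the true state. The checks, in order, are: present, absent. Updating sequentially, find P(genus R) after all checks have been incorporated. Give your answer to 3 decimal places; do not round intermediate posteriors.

0.746

Each posterior becomes the prior for the next update.
After 'present': normaliser = 0.1·0.1000 + 0.5·0.2000 + 0.55·0.7000; P(genus P) ≈ 0.0202, P(genus Q) ≈ 0.2020, P(genus R) ≈ 0.7778
After 'absent': normaliser = 0.9·0.0202 + 0.5·0.2020 + 0.45·0.7778; P(genus P) ≈ 0.0388, P(genus Q) ≈ 0.2153, P(genus R) ≈ 0.7460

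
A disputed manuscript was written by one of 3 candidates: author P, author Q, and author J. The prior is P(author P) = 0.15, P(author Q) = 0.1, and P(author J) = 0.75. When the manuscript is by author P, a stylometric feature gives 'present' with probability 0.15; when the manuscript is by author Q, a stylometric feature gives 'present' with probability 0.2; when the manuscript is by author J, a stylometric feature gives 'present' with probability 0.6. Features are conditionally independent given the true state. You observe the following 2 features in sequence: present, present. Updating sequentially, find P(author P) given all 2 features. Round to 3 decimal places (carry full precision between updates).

0.012

After 'present': normaliser = 0.15·0.1500 + 0.2·0.1000 + 0.6·0.7500; P(author P) ≈ 0.0457, P(author Q) ≈ 0.0406, P(author J) ≈ 0.9137
After 'present': normaliser = 0.15·0.0457 + 0.2·0.0406 + 0.6·0.9137; P(author P) ≈ 0.0122, P(author Q) ≈ 0.0144, P(author J) ≈ 0.9734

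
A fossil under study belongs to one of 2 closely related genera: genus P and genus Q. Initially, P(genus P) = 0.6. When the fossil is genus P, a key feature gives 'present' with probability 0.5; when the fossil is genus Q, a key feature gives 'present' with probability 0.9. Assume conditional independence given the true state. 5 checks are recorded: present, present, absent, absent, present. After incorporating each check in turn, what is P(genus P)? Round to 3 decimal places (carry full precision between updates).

0.865

After 'present': P(genus P) = 0.5·0.6000 / (0.5·0.6000 + 0.9·0.4000) ≈ 0.4545
After 'present': P(genus P) = 0.5·0.4545 / (0.5·0.4545 + 0.9·0.5455) ≈ 0.3165
After 'absent': P(genus P) = 0.5·0.3165 / (0.5·0.3165 + 0.1·0.6835) ≈ 0.6983
After 'absent': P(genus P) = 0.5·0.6983 / (0.5·0.6983 + 0.1·0.3017) ≈ 0.9205
After 'present': P(genus P) = 0.5·0.9205 / (0.5·0.9205 + 0.9·0.0795) ≈ 0.8654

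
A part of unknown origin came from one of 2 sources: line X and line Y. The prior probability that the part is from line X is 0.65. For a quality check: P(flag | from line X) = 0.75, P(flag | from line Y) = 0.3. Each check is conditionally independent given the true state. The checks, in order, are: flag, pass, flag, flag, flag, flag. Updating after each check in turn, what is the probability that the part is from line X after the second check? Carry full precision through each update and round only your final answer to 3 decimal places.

0.624

After 'flag': P(line X) = 0.75·0.6500 / (0.75·0.6500 + 0.3·0.3500) ≈ 0.8228
After 'pass': P(line X) = 0.25·0.8228 / (0.25·0.8228 + 0.7·0.1772) ≈ 0.6238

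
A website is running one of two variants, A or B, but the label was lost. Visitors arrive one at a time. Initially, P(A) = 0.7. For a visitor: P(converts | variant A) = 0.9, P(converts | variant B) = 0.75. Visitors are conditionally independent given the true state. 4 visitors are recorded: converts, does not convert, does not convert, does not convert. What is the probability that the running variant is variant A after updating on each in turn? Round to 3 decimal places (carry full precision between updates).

After 'converts': P(A) = 0.9·0.7000 / (0.9·0.7000 + 0.75·0.3000) ≈ 0.7368
After 'does not convert': P(A) = 0.1·0.7368 / (0.1·0.7368 + 0.25·0.2632) ≈ 0.5283
After 'does not convert': P(A) = 0.1·0.5283 / (0.1·0.5283 + 0.25·0.4717) ≈ 0.3094
After 'does not convert': P(A) = 0.1·0.3094 / (0.1·0.3094 + 0.25·0.6906) ≈ 0.1520

0.152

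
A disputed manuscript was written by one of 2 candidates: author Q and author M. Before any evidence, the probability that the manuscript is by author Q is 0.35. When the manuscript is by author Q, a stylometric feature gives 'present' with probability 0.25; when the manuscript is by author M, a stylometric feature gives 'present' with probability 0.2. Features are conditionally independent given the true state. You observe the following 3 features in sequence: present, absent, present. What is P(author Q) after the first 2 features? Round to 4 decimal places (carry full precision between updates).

Apply Bayes' rule sequentially, carrying P(author Q) forward.
After 'present': P(author Q) = 0.25·0.3500 / (0.25·0.3500 + 0.2·0.6500) ≈ 0.4023
After 'absent': P(author Q) = 0.75·0.4023 / (0.75·0.4023 + 0.8·0.5977) ≈ 0.3869

0.3869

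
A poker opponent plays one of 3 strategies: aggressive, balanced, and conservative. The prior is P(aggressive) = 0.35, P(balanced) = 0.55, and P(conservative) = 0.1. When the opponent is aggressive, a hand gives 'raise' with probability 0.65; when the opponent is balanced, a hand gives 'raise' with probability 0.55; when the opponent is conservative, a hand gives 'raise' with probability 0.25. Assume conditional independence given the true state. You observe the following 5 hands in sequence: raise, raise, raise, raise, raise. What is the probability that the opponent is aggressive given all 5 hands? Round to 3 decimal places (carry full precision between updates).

Apply Bayes' rule sequentially, carrying P(aggressive) forward.
After 'raise': normaliser = 0.65·0.3500 + 0.55·0.5500 + 0.25·0.1000; P(aggressive) ≈ 0.4099, P(balanced) ≈ 0.5450, P(conservative) ≈ 0.0450
After 'raise': normaliser = 0.65·0.4099 + 0.55·0.5450 + 0.25·0.0450; P(aggressive) ≈ 0.4614, P(balanced) ≈ 0.5191, P(conservative) ≈ 0.0195
After 'raise': normaliser = 0.65·0.4614 + 0.55·0.5191 + 0.25·0.0195; P(aggressive) ≈ 0.5081, P(balanced) ≈ 0.4837, P(conservative) ≈ 0.0083
After 'raise': normaliser = 0.65·0.5081 + 0.55·0.4837 + 0.25·0.0083; P(aggressive) ≈ 0.5519, P(balanced) ≈ 0.4446, P(conservative) ≈ 0.0035
After 'raise': normaliser = 0.65·0.5519 + 0.55·0.4446 + 0.25·0.0035; P(aggressive) ≈ 0.5938, P(balanced) ≈ 0.4048, P(conservative) ≈ 0.0014

0.594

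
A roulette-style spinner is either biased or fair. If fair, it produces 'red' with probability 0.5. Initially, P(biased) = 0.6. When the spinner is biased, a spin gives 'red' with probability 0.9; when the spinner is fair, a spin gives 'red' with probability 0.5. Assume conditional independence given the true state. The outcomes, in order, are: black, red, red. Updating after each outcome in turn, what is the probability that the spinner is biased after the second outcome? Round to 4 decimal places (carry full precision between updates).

0.3506

Each posterior becomes the prior for the next update.
After 'black': P(biased) = 0.1·0.6000 / (0.1·0.6000 + 0.5·0.4000) ≈ 0.2308
After 'red': P(biased) = 0.9·0.2308 / (0.9·0.2308 + 0.5·0.7692) ≈ 0.3506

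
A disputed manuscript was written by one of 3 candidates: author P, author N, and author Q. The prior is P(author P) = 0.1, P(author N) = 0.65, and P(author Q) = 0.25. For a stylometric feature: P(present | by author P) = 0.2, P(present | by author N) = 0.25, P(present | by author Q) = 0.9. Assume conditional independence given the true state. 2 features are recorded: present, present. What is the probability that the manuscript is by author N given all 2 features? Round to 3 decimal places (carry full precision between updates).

0.164

After 'present': normaliser = 0.2·0.1000 + 0.25·0.6500 + 0.9·0.2500; P(author P) ≈ 0.0491, P(author N) ≈ 0.3988, P(author Q) ≈ 0.5521
After 'present': normaliser = 0.2·0.0491 + 0.25·0.3988 + 0.9·0.5521; P(author P) ≈ 0.0162, P(author N) ≈ 0.1644, P(author Q) ≈ 0.8194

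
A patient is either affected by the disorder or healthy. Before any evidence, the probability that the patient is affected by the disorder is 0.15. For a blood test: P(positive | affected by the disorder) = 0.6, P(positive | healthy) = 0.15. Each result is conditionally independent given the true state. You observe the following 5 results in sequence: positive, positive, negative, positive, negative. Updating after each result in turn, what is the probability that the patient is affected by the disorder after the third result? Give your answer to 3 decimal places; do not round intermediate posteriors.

0.571

Each posterior becomes the prior for the next update.
After 'positive': P(affected) = 0.6·0.1500 / (0.6·0.1500 + 0.15·0.8500) ≈ 0.4138
After 'positive': P(affected) = 0.6·0.4138 / (0.6·0.4138 + 0.15·0.5862) ≈ 0.7385
After 'negative': P(affected) = 0.4·0.7385 / (0.4·0.7385 + 0.85·0.2615) ≈ 0.5706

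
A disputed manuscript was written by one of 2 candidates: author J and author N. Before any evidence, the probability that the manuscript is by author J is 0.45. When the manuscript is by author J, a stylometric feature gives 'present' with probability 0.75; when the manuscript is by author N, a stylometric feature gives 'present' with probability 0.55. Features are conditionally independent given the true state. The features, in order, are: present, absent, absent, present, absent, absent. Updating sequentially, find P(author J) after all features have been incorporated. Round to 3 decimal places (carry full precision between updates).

0.127

After 'present': P(author J) = 0.75·0.4500 / (0.75·0.4500 + 0.55·0.5500) ≈ 0.5273
After 'absent': P(author J) = 0.25·0.5273 / (0.25·0.5273 + 0.45·0.4727) ≈ 0.3827
After 'absent': P(author J) = 0.25·0.3827 / (0.25·0.3827 + 0.45·0.6173) ≈ 0.2561
After 'present': P(author J) = 0.75·0.2561 / (0.75·0.2561 + 0.55·0.7439) ≈ 0.3195
After 'absent': P(author J) = 0.25·0.3195 / (0.25·0.3195 + 0.45·0.6805) ≈ 0.2069
After 'absent': P(author J) = 0.25·0.2069 / (0.25·0.2069 + 0.45·0.7931) ≈ 0.1266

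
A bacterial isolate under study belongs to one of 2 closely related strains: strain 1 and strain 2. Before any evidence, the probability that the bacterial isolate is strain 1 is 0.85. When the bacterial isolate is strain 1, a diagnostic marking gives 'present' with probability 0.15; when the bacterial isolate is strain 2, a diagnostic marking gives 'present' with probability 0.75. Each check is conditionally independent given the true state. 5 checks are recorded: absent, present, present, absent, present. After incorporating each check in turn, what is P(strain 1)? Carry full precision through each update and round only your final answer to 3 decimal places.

After 'absent': P(strain 1) = 0.85·0.8500 / (0.85·0.8500 + 0.25·0.1500) ≈ 0.9507
After 'present': P(strain 1) = 0.15·0.9507 / (0.15·0.9507 + 0.75·0.0493) ≈ 0.7940
After 'present': P(strain 1) = 0.15·0.7940 / (0.15·0.7940 + 0.75·0.2060) ≈ 0.4352
After 'absent': P(strain 1) = 0.85·0.4352 / (0.85·0.4352 + 0.25·0.5648) ≈ 0.7238
After 'present': P(strain 1) = 0.15·0.7238 / (0.15·0.7238 + 0.75·0.2762) ≈ 0.3439

0.344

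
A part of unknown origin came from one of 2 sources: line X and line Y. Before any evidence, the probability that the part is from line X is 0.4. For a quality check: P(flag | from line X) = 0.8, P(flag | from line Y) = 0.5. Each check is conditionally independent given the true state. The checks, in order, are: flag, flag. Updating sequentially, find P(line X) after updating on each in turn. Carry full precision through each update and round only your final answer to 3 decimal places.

0.631

Apply Bayes' rule sequentially, carrying P(line X) forward.
After 'flag': P(line X) = 0.8·0.4000 / (0.8·0.4000 + 0.5·0.6000) ≈ 0.5161
After 'flag': P(line X) = 0.8·0.5161 / (0.8·0.5161 + 0.5·0.4839) ≈ 0.6305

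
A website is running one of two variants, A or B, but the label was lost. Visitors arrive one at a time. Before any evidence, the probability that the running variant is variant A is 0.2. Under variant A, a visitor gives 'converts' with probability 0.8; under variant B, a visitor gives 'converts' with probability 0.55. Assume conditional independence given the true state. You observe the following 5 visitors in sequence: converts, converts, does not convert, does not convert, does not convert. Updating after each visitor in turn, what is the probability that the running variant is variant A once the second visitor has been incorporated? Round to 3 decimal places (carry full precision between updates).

After 'converts': P(A) = 0.8·0.2000 / (0.8·0.2000 + 0.55·0.8000) ≈ 0.2667
After 'converts': P(A) = 0.8·0.2667 / (0.8·0.2667 + 0.55·0.7333) ≈ 0.3459

0.346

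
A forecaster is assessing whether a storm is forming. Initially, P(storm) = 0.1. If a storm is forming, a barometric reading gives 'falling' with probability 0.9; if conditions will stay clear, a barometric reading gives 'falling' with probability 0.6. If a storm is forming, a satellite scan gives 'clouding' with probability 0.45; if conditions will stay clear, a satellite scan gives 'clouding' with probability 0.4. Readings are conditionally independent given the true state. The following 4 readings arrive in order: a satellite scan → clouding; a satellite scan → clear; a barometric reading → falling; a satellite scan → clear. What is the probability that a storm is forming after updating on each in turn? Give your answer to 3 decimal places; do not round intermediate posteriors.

Apply Bayes' rule sequentially, carrying P(storm) forward.
After a satellite scan='clouding': P(storm) = 0.45·0.1000 / (0.45·0.1000 + 0.4·0.9000) ≈ 0.1111
After a satellite scan='clear': P(storm) = 0.55·0.1111 / (0.55·0.1111 + 0.6·0.8889) ≈ 0.1028
After a barometric reading='falling': P(storm) = 0.9·0.1028 / (0.9·0.1028 + 0.6·0.8972) ≈ 0.1467
After a satellite scan='clear': P(storm) = 0.55·0.1467 / (0.55·0.1467 + 0.6·0.8533) ≈ 0.1361

0.136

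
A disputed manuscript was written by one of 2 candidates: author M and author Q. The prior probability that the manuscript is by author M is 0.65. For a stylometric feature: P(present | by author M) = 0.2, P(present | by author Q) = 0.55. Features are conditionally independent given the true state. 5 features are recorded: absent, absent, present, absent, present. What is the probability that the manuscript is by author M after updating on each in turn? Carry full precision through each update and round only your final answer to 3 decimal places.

After 'absent': P(author M) = 0.8·0.6500 / (0.8·0.6500 + 0.45·0.3500) ≈ 0.7675
After 'absent': P(author M) = 0.8·0.7675 / (0.8·0.7675 + 0.45·0.2325) ≈ 0.8544
After 'present': P(author M) = 0.2·0.8544 / (0.2·0.8544 + 0.55·0.1456) ≈ 0.6810
After 'absent': P(author M) = 0.8·0.6810 / (0.8·0.6810 + 0.45·0.3190) ≈ 0.7914
After 'present': P(author M) = 0.2·0.7914 / (0.2·0.7914 + 0.55·0.2086) ≈ 0.5798

0.580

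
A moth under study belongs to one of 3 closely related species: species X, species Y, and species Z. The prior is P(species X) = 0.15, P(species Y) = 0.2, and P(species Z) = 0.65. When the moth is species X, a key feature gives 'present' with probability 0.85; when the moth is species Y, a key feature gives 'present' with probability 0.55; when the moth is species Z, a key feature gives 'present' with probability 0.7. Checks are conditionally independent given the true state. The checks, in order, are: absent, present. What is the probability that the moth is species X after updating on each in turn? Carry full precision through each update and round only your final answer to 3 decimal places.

0.093

Each posterior becomes the prior for the next update.
After 'absent': normaliser = 0.15·0.1500 + 0.45·0.2000 + 0.3·0.6500; P(species X) ≈ 0.0732, P(species Y) ≈ 0.2927, P(species Z) ≈ 0.6341
After 'present': normaliser = 0.85·0.0732 + 0.55·0.2927 + 0.7·0.6341; P(species X) ≈ 0.0932, P(species Y) ≈ 0.2413, P(species Z) ≈ 0.6654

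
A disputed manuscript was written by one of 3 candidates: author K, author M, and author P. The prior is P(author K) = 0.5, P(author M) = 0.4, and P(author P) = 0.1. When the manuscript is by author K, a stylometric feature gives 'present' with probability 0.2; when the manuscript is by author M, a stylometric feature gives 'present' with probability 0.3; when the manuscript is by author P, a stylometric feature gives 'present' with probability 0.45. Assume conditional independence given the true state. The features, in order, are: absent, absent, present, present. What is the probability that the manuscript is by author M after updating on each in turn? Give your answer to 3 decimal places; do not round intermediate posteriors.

Each posterior becomes the prior for the next update.
After 'absent': normaliser = 0.8·0.5000 + 0.7·0.4000 + 0.55·0.1000; P(author K) ≈ 0.5442, P(author M) ≈ 0.3810, P(author P) ≈ 0.0748
After 'absent': normaliser = 0.8·0.5442 + 0.7·0.3810 + 0.55·0.0748; P(author K) ≈ 0.5858, P(author M) ≈ 0.3588, P(author P) ≈ 0.0554
After 'present': normaliser = 0.2·0.5858 + 0.3·0.3588 + 0.45·0.0554; P(author K) ≈ 0.4692, P(author M) ≈ 0.4310, P(author P) ≈ 0.0998
After 'present': normaliser = 0.2·0.4692 + 0.3·0.4310 + 0.45·0.0998; P(author K) ≈ 0.3501, P(author M) ≈ 0.4824, P(author P) ≈ 0.1675

0.482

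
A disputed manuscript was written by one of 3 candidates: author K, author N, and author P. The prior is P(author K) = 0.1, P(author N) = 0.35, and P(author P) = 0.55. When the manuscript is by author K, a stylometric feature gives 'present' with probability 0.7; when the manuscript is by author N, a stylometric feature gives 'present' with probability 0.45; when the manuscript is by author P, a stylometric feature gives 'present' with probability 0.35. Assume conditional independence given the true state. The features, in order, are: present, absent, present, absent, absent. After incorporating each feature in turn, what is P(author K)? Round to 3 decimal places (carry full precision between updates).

0.042

After 'present': normaliser = 0.7·0.1000 + 0.45·0.3500 + 0.35·0.5500; P(author K) ≈ 0.1667, P(author N) ≈ 0.3750, P(author P) ≈ 0.4583
After 'absent': normaliser = 0.3·0.1667 + 0.55·0.3750 + 0.65·0.4583; P(author K) ≈ 0.0902, P(author N) ≈ 0.3722, P(author P) ≈ 0.5376
After 'present': normaliser = 0.7·0.0902 + 0.45·0.3722 + 0.35·0.5376; P(author K) ≈ 0.1508, P(author N) ≈ 0.3999, P(author P) ≈ 0.4493
After 'absent': normaliser = 0.3·0.1508 + 0.55·0.3999 + 0.65·0.4493; P(author K) ≈ 0.0812, P(author N) ≈ 0.3947, P(author P) ≈ 0.5241
After 'absent': normaliser = 0.3·0.0812 + 0.55·0.3947 + 0.65·0.5241; P(author K) ≈ 0.0418, P(author N) ≈ 0.3730, P(author P) ≈ 0.5852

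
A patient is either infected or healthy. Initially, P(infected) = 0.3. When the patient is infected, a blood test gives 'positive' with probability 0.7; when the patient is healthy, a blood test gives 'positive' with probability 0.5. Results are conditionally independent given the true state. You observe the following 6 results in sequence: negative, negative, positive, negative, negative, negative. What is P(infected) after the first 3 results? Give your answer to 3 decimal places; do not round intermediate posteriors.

0.178

After 'negative': P(infected) = 0.3·0.3000 / (0.3·0.3000 + 0.5·0.7000) ≈ 0.2045
After 'negative': P(infected) = 0.3·0.2045 / (0.3·0.2045 + 0.5·0.7955) ≈ 0.1337
After 'positive': P(infected) = 0.7·0.1337 / (0.7·0.1337 + 0.5·0.8663) ≈ 0.1776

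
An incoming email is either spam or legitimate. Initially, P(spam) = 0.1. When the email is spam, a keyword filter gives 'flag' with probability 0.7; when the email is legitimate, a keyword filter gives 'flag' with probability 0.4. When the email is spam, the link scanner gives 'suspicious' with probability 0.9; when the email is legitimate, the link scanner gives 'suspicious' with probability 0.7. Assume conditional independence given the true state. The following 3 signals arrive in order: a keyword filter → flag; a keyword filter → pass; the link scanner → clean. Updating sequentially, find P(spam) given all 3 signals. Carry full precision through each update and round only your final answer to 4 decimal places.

0.0314

After a keyword filter='flag': P(spam) = 0.7·0.1000 / (0.7·0.1000 + 0.4·0.9000) ≈ 0.1628
After a keyword filter='pass': P(spam) = 0.3·0.1628 / (0.3·0.1628 + 0.6·0.8372) ≈ 0.0886
After the link scanner='clean': P(spam) = 0.1·0.0886 / (0.1·0.0886 + 0.3·0.9114) ≈ 0.0314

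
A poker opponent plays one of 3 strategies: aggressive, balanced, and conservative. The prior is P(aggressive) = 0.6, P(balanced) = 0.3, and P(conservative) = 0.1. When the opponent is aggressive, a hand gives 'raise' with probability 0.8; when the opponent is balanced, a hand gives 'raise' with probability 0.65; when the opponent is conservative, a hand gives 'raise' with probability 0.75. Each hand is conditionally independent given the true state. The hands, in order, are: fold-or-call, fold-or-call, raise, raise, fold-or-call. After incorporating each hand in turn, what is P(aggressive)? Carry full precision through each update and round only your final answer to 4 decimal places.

0.3273

After 'fold-or-call': normaliser = 0.2·0.6000 + 0.35·0.3000 + 0.25·0.1000; P(aggressive) ≈ 0.4800, P(balanced) ≈ 0.4200, P(conservative) ≈ 0.1000
After 'fold-or-call': normaliser = 0.2·0.4800 + 0.35·0.4200 + 0.25·0.1000; P(aggressive) ≈ 0.3582, P(balanced) ≈ 0.5485, P(conservative) ≈ 0.0933
After 'raise': normaliser = 0.8·0.3582 + 0.65·0.5485 + 0.75·0.0933; P(aggressive) ≈ 0.4019, P(balanced) ≈ 0.5000, P(conservative) ≈ 0.0981
After 'raise': normaliser = 0.8·0.4019 + 0.65·0.5000 + 0.75·0.0981; P(aggressive) ≈ 0.4465, P(balanced) ≈ 0.4513, P(conservative) ≈ 0.1022
After 'fold-or-call': normaliser = 0.2·0.4465 + 0.35·0.4513 + 0.25·0.1022; P(aggressive) ≈ 0.3273, P(balanced) ≈ 0.5790, P(conservative) ≈ 0.0936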